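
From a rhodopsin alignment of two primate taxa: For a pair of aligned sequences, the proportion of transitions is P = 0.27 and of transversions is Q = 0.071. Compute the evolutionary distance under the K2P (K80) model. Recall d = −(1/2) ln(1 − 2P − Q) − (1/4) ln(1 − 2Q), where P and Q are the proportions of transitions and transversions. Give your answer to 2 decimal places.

0.51

Under the Kimura two-parameter model, d = −½ ln(1 − 2P − Q) − ¼ ln(1 − 2Q).
1 − 2P − Q = 0.389, giving −½ ln(0.389) = 0.472088.
1 − 2Q = 0.858, giving −¼ ln(0.858) = 0.038288.
d = 0.472088 + 0.038288 = 0.510376.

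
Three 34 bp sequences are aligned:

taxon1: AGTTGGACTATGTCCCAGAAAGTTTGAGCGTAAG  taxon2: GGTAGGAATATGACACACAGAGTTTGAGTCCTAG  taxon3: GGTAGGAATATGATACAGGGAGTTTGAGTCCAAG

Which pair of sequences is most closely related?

taxon2 and taxon3

taxon1–taxon2: 11/34 differ, p = 0.324, d = 0.423.
taxon1–taxon3: 11/34 differ, p = 0.324, d = 0.423.
taxon2–taxon3: 4/34 differ, p = 0.118, d = 0.128.
The smallest distance is between taxon2 and taxon3.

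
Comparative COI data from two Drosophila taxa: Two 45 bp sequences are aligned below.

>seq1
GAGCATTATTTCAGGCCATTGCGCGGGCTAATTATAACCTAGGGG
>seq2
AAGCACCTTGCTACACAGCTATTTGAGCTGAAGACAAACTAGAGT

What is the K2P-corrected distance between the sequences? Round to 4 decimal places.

1.1352

Of 45 sites, 15 differences are transitions and 9 are transversions, so P = 15/45 ≈ 0.333333 and Q = 9/45 = 0.2.
Under the Kimura two-parameter model, d = −½ ln(1 − 2P − Q) − ¼ ln(1 − 2Q).
1 − 2P − Q = 0.133334, giving −½ ln(0.133334) = 1.007449.
1 − 2Q = 0.6, giving −¼ ln(0.6) = 0.127706.
d = 1.007449 + 0.127706 = 1.135155.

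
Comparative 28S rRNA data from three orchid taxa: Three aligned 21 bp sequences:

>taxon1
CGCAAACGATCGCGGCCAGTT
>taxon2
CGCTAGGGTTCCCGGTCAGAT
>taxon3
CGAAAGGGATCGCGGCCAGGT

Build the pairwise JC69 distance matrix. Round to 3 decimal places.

d(taxon1,taxon2) = 0.441, d(taxon1,taxon3) = 0.220, d(taxon2,taxon3) = 0.360

taxon1–taxon2: 7/21 sites differ → p ≈ 0.333333, d = −0.75 ln(1 − 0.444444) = 0.440839 ≈ 0.441.
taxon1–taxon3: 4/21 sites differ → p ≈ 0.190476, d = −0.75 ln(1 − 0.253968) = 0.219740 ≈ 0.220.
taxon2–taxon3: 6/21 sites differ → p ≈ 0.285714, d = −0.75 ln(1 − 0.380952) = 0.359679 ≈ 0.360.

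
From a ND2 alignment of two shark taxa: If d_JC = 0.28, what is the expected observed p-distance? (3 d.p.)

0.234

p = (3/4)(1 − e^(−4d/3)) = 0.75 × (1 − e^(-0.373333)) = 0.75 × (1 − 0.688436) = 0.233673.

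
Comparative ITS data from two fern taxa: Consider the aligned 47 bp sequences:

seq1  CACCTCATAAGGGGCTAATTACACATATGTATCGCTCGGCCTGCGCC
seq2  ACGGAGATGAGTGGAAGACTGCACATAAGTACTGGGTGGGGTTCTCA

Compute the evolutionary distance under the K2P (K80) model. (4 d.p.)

Of 47 sites, 7 differences are transitions and 17 are transversions, so P = 7/47 ≈ 0.148936 and Q = 17/47 ≈ 0.361702.
Under the Kimura two-parameter model, d = −½ ln(1 − 2P − Q) − ¼ ln(1 − 2Q).
1 − 2P − Q = 0.340426, giving −½ ln(0.340426) = 0.538779.
1 − 2Q = 0.276596, giving −¼ ln(0.276596) = 0.321299.
d = 0.538779 + 0.321299 = 0.860078.

0.8601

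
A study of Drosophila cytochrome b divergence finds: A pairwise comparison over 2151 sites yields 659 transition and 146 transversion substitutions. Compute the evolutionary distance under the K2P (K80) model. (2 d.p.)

P = 659/2151 ≈ 0.306369 and Q = 146/2151 ≈ 0.067875.
Under the Kimura two-parameter model, d = −½ ln(1 − 2P − Q) − ¼ ln(1 − 2Q).
1 − 2P − Q = 0.319387, giving −½ ln(0.319387) = 0.570676.
1 − 2Q = 0.86425, giving −¼ ln(0.86425) = 0.036473.
d = 0.570676 + 0.036473 = 0.607149.

0.61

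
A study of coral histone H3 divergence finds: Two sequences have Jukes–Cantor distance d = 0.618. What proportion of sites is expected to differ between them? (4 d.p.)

0.4210

p = (3/4)(1 − e^(−4d/3)) = 0.75 × (1 − e^(-0.824)) = 0.75 × (1 − 0.438673) = 0.420995.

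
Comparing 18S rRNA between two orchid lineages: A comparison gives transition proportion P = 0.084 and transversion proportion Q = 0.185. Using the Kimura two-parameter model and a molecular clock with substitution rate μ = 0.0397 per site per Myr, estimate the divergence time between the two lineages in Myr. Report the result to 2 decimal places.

Under the Kimura two-parameter model, d = −½ ln(1 − 2P − Q) − ¼ ln(1 − 2Q).
1 − 2P − Q = 0.647, giving −½ ln(0.647) = 0.217704.
1 − 2Q = 0.63, giving −¼ ln(0.63) = 0.115509.
d = 0.217704 + 0.115509 = 0.333213.
Under a molecular clock d = 2μt, so t = d/(2μ) = 0.333213 / (2 × 0.0397) = 4.20 Myr.

4.20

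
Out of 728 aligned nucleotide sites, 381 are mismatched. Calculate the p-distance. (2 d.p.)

0.52

p = 381/728 = 0.523351… ≈ 0.52 (to 2 d.p.).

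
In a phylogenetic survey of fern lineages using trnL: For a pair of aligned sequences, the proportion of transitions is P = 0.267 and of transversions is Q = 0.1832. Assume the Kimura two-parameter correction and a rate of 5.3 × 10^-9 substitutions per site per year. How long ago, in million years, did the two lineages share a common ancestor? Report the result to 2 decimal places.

70.34

Under the Kimura two-parameter model, d = −½ ln(1 − 2P − Q) − ¼ ln(1 − 2Q).
1 − 2P − Q = 0.2828, giving −½ ln(0.2828) = 0.631508.
1 − 2Q = 0.6336, giving −¼ ln(0.6336) = 0.114084.
d = 0.631508 + 0.114084 = 0.745592.
Under a molecular clock d = 2μt, so t = d/(2μ) = 0.745592 / (2 × 5.3 × 10^-9) = 70.34 million years.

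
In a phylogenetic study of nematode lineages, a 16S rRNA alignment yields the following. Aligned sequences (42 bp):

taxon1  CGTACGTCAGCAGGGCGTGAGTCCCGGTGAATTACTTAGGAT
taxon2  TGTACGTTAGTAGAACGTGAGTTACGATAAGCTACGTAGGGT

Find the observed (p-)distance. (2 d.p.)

0.31

The sequences differ at 13 of 42 positions.
p = 13/42 = 0.309523… ≈ 0.31 (to 2 d.p.).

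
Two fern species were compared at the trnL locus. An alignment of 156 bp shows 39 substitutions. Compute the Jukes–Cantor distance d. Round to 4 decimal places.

0.3041

p = 39/156 = 0.25.
d = −(3/4) ln(1 − 4p/3) = −0.75 ln(1 − 0.333333) = −0.75 ln(0.666667)
  = −0.75 × (-0.405465) = 0.304099 substitutions/site.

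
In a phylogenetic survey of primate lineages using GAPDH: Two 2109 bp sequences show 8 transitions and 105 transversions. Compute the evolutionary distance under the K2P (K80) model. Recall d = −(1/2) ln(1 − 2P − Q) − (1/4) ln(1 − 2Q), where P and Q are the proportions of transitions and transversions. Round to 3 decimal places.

P = 8/2109 ≈ 0.003793 and Q = 105/2109 ≈ 0.049787.
Under the Kimura two-parameter model, d = −½ ln(1 − 2P − Q) − ¼ ln(1 − 2Q).
1 − 2P − Q = 0.942627, giving −½ ln(0.942627) = 0.029542.
1 − 2Q = 0.900426, giving −¼ ln(0.900426) = 0.026222.
d = 0.029542 + 0.026222 = 0.055764.

0.056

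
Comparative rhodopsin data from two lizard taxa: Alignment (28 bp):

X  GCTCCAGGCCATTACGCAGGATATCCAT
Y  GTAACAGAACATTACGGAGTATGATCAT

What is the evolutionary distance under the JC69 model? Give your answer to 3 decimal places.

0.485

The sequences differ at 10 of 28 sites (2, 3, 4, 8, 9, 17, 20, 23, 24, 25), so p = 10/28 ≈ 0.357143.
d = −(3/4) ln(1 − 4p/3) = −0.75 ln(1 − 0.476191) = −0.75 ln(0.523809)
  = −0.75 × (-0.646628) = 0.484971 substitutions/site.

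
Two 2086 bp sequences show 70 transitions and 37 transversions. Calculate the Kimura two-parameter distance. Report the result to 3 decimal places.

P = 70/2086 ≈ 0.033557 and Q = 37/2086 ≈ 0.017737.
Under the Kimura two-parameter model, d = −½ ln(1 − 2P − Q) − ¼ ln(1 − 2Q).
1 − 2P − Q = 0.915149, giving −½ ln(0.915149) = 0.044334.
1 − 2Q = 0.964526, giving −¼ ln(0.964526) = 0.009030.
d = 0.044334 + 0.009030 = 0.053364.

0.053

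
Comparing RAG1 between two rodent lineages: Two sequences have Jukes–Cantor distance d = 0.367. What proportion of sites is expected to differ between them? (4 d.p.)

p = (3/4)(1 − e^(−4d/3)) = 0.75 × (1 − e^(-0.489333)) = 0.75 × (1 − 0.613035) = 0.290224.

0.2902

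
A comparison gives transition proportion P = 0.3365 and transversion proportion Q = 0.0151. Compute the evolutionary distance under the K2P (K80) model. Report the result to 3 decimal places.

0.590

Under the Kimura two-parameter model, d = −½ ln(1 − 2P − Q) − ¼ ln(1 − 2Q).
1 − 2P − Q = 0.3119, giving −½ ln(0.3119) = 0.582536.
1 − 2Q = 0.9698, giving −¼ ln(0.9698) = 0.007666.
d = 0.582536 + 0.007666 = 0.590202.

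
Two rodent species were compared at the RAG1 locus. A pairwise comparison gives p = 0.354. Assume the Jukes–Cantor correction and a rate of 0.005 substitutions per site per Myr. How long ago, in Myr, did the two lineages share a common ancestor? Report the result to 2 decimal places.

47.90

d = −(3/4) ln(1 − 4p/3) = −0.75 ln(1 − 0.472) = −0.75 ln(0.528)
  = −0.75 × (-0.638659) = 0.478994 substitutions/site.
Under a molecular clock d = 2μt, so t = d/(2μ) = 0.478994 / (2 × 0.005) = 47.90 Myr.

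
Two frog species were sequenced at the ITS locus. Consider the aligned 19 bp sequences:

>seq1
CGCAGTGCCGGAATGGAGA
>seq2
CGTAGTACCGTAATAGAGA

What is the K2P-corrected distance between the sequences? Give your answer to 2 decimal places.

Of 19 sites, 3 differences are transitions and 1 are transversions, so P = 3/19 ≈ 0.157895 and Q = 1/19 ≈ 0.052632.
Under the Kimura two-parameter model, d = −½ ln(1 − 2P − Q) − ¼ ln(1 − 2Q).
1 − 2P − Q = 0.631578, giving −½ ln(0.631578) = 0.229767.
1 − 2Q = 0.894736, giving −¼ ln(0.894736) = 0.027807.
d = 0.229767 + 0.027807 = 0.257574.

0.26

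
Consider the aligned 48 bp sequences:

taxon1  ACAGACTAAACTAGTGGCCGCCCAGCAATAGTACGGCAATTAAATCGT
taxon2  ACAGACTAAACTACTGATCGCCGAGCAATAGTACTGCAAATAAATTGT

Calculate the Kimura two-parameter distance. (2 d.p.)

Of 48 sites, 3 differences are transitions and 4 are transversions, so P = 3/48 = 0.0625 and Q = 4/48 ≈ 0.083333.
Under the Kimura two-parameter model, d = −½ ln(1 − 2P − Q) − ¼ ln(1 − 2Q).
1 − 2P − Q = 0.791667, giving −½ ln(0.791667) = 0.116807.
1 − 2Q = 0.833334, giving −¼ ln(0.833334) = 0.045580.
d = 0.116807 + 0.045580 = 0.162387.

0.16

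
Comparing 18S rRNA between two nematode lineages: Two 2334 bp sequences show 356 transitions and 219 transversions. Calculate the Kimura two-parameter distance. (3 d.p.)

P = 356/2334 ≈ 0.152528 and Q = 219/2334 ≈ 0.09383.
Under the Kimura two-parameter model, d = −½ ln(1 − 2P − Q) − ¼ ln(1 − 2Q).
1 − 2P − Q = 0.601114, giving −½ ln(0.601114) = 0.254485.
1 − 2Q = 0.81234, giving −¼ ln(0.81234) = 0.051959.
d = 0.254485 + 0.051959 = 0.306444.

0.306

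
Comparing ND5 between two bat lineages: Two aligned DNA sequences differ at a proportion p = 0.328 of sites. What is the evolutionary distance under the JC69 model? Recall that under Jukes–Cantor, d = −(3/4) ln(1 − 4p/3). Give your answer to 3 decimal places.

d = −(3/4) ln(1 − 4p/3) = −0.75 ln(1 − 0.437333) = −0.75 ln(0.562667)
  = −0.75 × (-0.575067) = 0.431300 substitutions/site.

0.431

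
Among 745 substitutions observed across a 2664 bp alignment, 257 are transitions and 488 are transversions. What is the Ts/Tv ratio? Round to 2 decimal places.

0.53

R = 257/488 = 0.526639… ≈ 0.53 (to 2 d.p.).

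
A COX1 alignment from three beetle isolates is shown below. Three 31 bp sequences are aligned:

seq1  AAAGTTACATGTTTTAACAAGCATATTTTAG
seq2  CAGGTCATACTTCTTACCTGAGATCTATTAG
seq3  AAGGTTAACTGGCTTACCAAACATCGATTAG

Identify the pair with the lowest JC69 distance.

seq1 and seq3

seq1–seq2: 14/31 differ, p = 0.452, d = 0.691.
seq1–seq3: 10/31 differ, p = 0.323, d = 0.422.
seq2–seq3: 11/31 differ, p = 0.355, d = 0.481.
The smallest distance is between seq1 and seq3.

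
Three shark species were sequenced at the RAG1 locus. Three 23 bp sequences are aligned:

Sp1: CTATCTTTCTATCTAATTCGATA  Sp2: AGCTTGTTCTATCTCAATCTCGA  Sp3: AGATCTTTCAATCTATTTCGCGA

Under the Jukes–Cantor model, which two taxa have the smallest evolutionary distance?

Sp1–Sp2: 10/23 differ, p = 0.435, d = 0.650.
Sp1–Sp3: 6/23 differ, p = 0.261, d = 0.321.
Sp2–Sp3: 8/23 differ, p = 0.348, d = 0.467.
The smallest distance is between Sp1 and Sp3.

Sp1 and Sp3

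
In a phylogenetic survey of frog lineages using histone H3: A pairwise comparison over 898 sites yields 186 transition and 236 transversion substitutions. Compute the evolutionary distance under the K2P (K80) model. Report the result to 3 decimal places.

0.752

P = 186/898 ≈ 0.207127 and Q = 236/898 ≈ 0.262806.
Under the Kimura two-parameter model, d = −½ ln(1 − 2P − Q) − ¼ ln(1 − 2Q).
1 − 2P − Q = 0.32294, giving −½ ln(0.32294) = 0.565144.
1 − 2Q = 0.474388, giving −¼ ln(0.474388) = 0.186432.
d = 0.565144 + 0.186432 = 0.751576.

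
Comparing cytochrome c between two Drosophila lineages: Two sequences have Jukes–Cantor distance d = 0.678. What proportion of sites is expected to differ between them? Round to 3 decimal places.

p = (3/4)(1 − e^(−4d/3)) = 0.75 × (1 − e^(-0.904)) = 0.75 × (1 − 0.404947) = 0.446290.

0.446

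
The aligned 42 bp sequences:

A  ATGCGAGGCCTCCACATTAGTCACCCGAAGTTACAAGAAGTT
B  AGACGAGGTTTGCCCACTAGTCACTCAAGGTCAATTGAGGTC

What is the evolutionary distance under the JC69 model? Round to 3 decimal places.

The sequences differ at 16 of 42 sites, so p = 16/42 ≈ 0.380952.
d = −(3/4) ln(1 − 4p/3) = −0.75 ln(1 − 0.507936) = −0.75 ln(0.492064)
  = −0.75 × (-0.709146) = 0.531860 substitutions/site.

0.532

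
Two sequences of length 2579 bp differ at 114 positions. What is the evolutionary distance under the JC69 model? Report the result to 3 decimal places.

0.046

p = 114/2579 ≈ 0.044203.
d = −(3/4) ln(1 − 4p/3) = −0.75 ln(1 − 0.058937) = −0.75 ln(0.941063)
  = −0.75 × (-0.060745) = 0.045559 substitutions/site.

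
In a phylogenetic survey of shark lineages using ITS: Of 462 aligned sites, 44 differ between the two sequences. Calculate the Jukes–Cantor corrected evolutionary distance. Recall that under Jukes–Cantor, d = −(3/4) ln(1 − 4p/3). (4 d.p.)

p = 44/462 ≈ 0.095238.
d = −(3/4) ln(1 − 4p/3) = −0.75 ln(1 − 0.126984) = −0.75 ln(0.873016)
  = −0.75 × (-0.135801) = 0.101851 substitutions/site.

0.1019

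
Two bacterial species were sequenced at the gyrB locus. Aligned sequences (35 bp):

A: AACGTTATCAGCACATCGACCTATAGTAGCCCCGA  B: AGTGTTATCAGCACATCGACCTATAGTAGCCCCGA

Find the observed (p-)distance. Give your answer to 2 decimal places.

The sequences differ at 2 of 35 positions (sites 2, 3).
p = 2/35 = 0.057142… ≈ 0.06 (to 2 d.p.).

0.06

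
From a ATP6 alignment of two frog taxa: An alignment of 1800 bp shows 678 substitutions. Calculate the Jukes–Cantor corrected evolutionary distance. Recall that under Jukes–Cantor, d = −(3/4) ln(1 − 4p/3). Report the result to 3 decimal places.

p = 678/1800 ≈ 0.376667.
d = −(3/4) ln(1 − 4p/3) = −0.75 ln(1 − 0.502223) = −0.75 ln(0.497777)
  = −0.75 × (-0.697603) = 0.523202 substitutions/site.

0.523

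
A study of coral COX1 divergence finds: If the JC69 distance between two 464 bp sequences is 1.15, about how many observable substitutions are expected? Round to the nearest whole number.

Invert JC69: p = (3/4)(1 − e^(−4d/3)) = 0.75 × (1 − e^(-1.533333)) = 0.75 × (1 − 0.215815) = 0.588139.
Expected differing sites = pL ≈ 0.588139 × 464 = 272.896496 ≈ 273.

273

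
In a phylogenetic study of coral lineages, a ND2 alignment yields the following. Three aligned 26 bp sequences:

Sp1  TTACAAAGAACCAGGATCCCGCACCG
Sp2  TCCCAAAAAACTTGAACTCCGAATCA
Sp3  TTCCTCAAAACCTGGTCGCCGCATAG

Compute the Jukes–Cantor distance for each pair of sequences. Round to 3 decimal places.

Sp1–Sp2: 11/26 sites differ → p ≈ 0.423077, d = −0.75 ln(1 − 0.564103) = 0.622762 ≈ 0.623.
Sp1–Sp3: 10/26 sites differ → p ≈ 0.384615, d = −0.75 ln(1 − 0.51282) = 0.539341 ≈ 0.539.
Sp2–Sp3: 10/26 sites differ → p ≈ 0.384615, d = −0.75 ln(1 − 0.51282) = 0.539341 ≈ 0.539.

d(Sp1,Sp2) = 0.623, d(Sp1,Sp3) = 0.539, d(Sp2,Sp3) = 0.539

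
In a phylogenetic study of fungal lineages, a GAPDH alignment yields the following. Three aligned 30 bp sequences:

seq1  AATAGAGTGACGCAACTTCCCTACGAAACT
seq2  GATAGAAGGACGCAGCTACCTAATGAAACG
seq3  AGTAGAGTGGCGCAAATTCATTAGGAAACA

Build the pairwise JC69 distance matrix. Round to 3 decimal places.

seq1–seq2: 9/30 sites differ → p = 0.3, d = −0.75 ln(1 − 0.4) = 0.383119 ≈ 0.383.
seq1–seq3: 7/30 sites differ → p ≈ 0.233333, d = −0.75 ln(1 − 0.311111) = 0.279506 ≈ 0.280.
seq2–seq3: 12/30 sites differ → p = 0.4, d = −0.75 ln(1 − 0.533333) = 0.571605 ≈ 0.572.

d(seq1,seq2) = 0.383, d(seq1,seq3) = 0.280, d(seq2,seq3) = 0.572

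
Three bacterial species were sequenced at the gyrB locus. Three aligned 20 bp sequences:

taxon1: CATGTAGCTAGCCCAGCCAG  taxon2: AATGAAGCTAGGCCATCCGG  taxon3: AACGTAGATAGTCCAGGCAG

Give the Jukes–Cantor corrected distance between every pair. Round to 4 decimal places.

taxon1–taxon2: 5/20 sites differ → p = 0.25, d = −0.75 ln(1 − 0.333333) = 0.304098 ≈ 0.3041.
taxon1–taxon3: 5/20 sites differ → p = 0.25, d = −0.75 ln(1 − 0.333333) = 0.304098 ≈ 0.3041.
taxon2–taxon3: 7/20 sites differ → p = 0.35, d = −0.75 ln(1 − 0.466667) = 0.471457 ≈ 0.4715.

d(taxon1,taxon2) = 0.3041, d(taxon1,taxon3) = 0.3041, d(taxon2,taxon3) = 0.4715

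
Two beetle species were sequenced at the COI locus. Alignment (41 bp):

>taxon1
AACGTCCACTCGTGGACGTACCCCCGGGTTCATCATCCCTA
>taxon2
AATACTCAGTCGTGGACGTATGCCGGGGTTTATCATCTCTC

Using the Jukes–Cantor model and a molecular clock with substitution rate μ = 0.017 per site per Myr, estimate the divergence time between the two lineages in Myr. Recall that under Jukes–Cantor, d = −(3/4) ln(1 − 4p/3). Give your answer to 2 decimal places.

The sequences differ at 11 of 41 sites, so p = 11/41 ≈ 0.268293.
d = −(3/4) ln(1 − 4p/3) = −0.75 ln(1 − 0.357724) = −0.75 ln(0.642276)
  = −0.75 × (-0.442737) = 0.332053 substitutions/site.
Under a molecular clock d = 2μt, so t = d/(2μ) = 0.332053 / (2 × 0.017) = 9.77 Myr.

9.77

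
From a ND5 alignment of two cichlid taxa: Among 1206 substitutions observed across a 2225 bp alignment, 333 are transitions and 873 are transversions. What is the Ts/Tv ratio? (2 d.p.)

0.38

R = 333/873 = 0.381443… ≈ 0.38 (to 2 d.p.).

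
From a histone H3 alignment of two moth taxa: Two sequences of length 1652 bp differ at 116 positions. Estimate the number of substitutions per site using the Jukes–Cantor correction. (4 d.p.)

p = 116/1652 ≈ 0.070218.
d = −(3/4) ln(1 − 4p/3) = −0.75 ln(1 − 0.093624) = −0.75 ln(0.906376)
  = −0.75 × (-0.098301) = 0.073726 substitutions/site.

0.0737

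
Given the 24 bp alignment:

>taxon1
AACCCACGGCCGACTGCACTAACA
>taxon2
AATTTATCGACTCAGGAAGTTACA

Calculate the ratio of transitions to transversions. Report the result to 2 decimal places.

Transitions are A↔G and C↔T; transversions are all other mismatches.
Transitions: 4. Transversions: 9.
R = 4/9 = 0.444444… ≈ 0.44 (to 2 d.p.).

0.44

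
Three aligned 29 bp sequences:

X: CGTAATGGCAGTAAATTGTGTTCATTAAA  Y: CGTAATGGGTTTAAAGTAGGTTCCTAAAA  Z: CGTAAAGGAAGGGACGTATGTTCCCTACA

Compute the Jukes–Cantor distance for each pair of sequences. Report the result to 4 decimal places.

X–Y: 8/29 sites differ → p ≈ 0.275862, d = −0.75 ln(1 − 0.367816) = 0.343931 ≈ 0.3439.
X–Z: 10/29 sites differ → p ≈ 0.344828, d = −0.75 ln(1 − 0.459771) = 0.461822 ≈ 0.4618.
Y–Z: 11/29 sites differ → p ≈ 0.37931, d = −0.75 ln(1 − 0.505747) = 0.528531 ≈ 0.5285.

d(X,Y) = 0.3439, d(X,Z) = 0.4618, d(Y,Z) = 0.5285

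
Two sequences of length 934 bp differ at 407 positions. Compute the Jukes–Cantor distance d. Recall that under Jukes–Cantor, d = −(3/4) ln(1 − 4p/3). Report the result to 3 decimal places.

0.652

p = 407/934 ≈ 0.43576.
d = −(3/4) ln(1 − 4p/3) = −0.75 ln(1 − 0.581013) = −0.75 ln(0.418987)
  = −0.75 × (-0.869915) = 0.652436 substitutions/site.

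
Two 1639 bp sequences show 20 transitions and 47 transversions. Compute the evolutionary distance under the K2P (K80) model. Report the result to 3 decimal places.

P = 20/1639 ≈ 0.012203 and Q = 47/1639 ≈ 0.028676.
Under the Kimura two-parameter model, d = −½ ln(1 − 2P − Q) − ¼ ln(1 − 2Q).
1 − 2P − Q = 0.946918, giving −½ ln(0.946918) = 0.027271.
1 − 2Q = 0.942648, giving −¼ ln(0.942648) = 0.014766.
d = 0.027271 + 0.014766 = 0.042037.

0.042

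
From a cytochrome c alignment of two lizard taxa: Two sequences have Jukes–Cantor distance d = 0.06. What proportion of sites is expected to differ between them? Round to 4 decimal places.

0.0577

p = (3/4)(1 − e^(−4d/3)) = 0.75 × (1 − e^(-0.08)) = 0.75 × (1 − 0.923116) = 0.057663.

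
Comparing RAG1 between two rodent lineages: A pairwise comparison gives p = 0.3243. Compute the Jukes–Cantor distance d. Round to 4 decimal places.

d = −(3/4) ln(1 − 4p/3) = −0.75 ln(1 − 0.4324) = −0.75 ln(0.5676)
  = −0.75 × (-0.566338) = 0.424754 substitutions/site.

0.4248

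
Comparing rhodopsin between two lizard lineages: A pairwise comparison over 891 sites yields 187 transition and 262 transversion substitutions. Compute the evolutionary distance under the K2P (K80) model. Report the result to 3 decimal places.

P = 187/891 ≈ 0.209877 and Q = 262/891 ≈ 0.294052.
Under the Kimura two-parameter model, d = −½ ln(1 − 2P − Q) − ¼ ln(1 − 2Q).
1 − 2P − Q = 0.286194, giving −½ ln(0.286194) = 0.625543.
1 − 2Q = 0.411896, giving −¼ ln(0.411896) = 0.221746.
d = 0.625543 + 0.221746 = 0.847289.

0.847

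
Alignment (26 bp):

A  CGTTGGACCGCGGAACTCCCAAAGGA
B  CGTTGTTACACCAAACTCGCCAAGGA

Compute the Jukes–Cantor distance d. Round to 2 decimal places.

The sequences differ at 8 of 26 sites (6, 7, 8, 10, 12, 13, 19, 21), so p = 8/26 ≈ 0.307692.
d = −(3/4) ln(1 − 4p/3) = −0.75 ln(1 − 0.410256) = −0.75 ln(0.589744)
  = −0.75 × (-0.528067) = 0.396050 substitutions/site.

0.40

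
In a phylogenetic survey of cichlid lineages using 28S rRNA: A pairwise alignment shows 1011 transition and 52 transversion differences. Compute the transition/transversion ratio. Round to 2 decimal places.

19.44

R = 1011/52 = 19.442307… ≈ 19.44 (to 2 d.p.).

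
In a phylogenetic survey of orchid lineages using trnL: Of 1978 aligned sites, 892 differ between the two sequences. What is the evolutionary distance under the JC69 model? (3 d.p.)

0.690

p = 892/1978 ≈ 0.450961.
d = −(3/4) ln(1 − 4p/3) = −0.75 ln(1 − 0.601281) = −0.75 ln(0.398719)
  = −0.75 × (-0.919498) = 0.689624 substitutions/site.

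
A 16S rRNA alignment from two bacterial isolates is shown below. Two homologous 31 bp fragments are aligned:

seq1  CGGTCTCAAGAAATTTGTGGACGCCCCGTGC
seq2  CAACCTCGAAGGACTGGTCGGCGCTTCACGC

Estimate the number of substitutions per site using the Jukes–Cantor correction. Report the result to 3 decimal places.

0.777

The sequences differ at 15 of 31 sites, so p = 15/31 ≈ 0.483871.
d = −(3/4) ln(1 − 4p/3) = −0.75 ln(1 − 0.645161) = −0.75 ln(0.354839)
  = −0.75 × (-1.036091) = 0.777068 substitutions/site.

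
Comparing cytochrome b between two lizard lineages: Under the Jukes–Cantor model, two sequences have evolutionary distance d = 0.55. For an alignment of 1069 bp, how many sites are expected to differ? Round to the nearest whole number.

Invert JC69: p = (3/4)(1 − e^(−4d/3)) = 0.75 × (1 − e^(-0.733333)) = 0.75 × (1 − 0.480305) = 0.389771.
Expected differing sites = pL ≈ 0.389771 × 1069 = 416.665199 ≈ 417.

417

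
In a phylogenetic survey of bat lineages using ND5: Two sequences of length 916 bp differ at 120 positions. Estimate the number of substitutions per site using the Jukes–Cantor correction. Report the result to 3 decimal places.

p = 120/916 ≈ 0.131004.
d = −(3/4) ln(1 − 4p/3) = −0.75 ln(1 − 0.174672) = −0.75 ln(0.825328)
  = −0.75 × (-0.191974) = 0.143981 substitutions/site.

0.144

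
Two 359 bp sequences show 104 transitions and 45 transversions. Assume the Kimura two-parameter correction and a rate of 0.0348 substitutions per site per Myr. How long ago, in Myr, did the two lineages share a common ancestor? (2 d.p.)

P = 104/359 ≈ 0.289694 and Q = 45/359 ≈ 0.125348.
Under the Kimura two-parameter model, d = −½ ln(1 − 2P − Q) − ¼ ln(1 − 2Q).
1 − 2P − Q = 0.295264, giving −½ ln(0.295264) = 0.609943.
1 − 2Q = 0.749304, giving −¼ ln(0.749304) = 0.072153.
d = 0.609943 + 0.072153 = 0.682096.
Under a molecular clock d = 2μt, so t = d/(2μ) = 0.682096 / (2 × 0.0348) = 9.80 Myr.

9.80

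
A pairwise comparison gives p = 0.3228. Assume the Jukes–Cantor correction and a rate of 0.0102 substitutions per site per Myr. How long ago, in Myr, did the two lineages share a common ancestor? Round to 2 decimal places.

d = −(3/4) ln(1 − 4p/3) = −0.75 ln(1 − 0.4304) = −0.75 ln(0.5696)
  = −0.75 × (-0.562821) = 0.422116 substitutions/site.
Under a molecular clock d = 2μt, so t = d/(2μ) = 0.422116 / (2 × 0.0102) = 20.69 Myr.

20.69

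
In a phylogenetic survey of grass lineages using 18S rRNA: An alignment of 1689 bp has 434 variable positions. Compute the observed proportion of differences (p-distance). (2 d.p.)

0.26

p = 434/1689 = 0.256956… ≈ 0.26 (to 2 d.p.).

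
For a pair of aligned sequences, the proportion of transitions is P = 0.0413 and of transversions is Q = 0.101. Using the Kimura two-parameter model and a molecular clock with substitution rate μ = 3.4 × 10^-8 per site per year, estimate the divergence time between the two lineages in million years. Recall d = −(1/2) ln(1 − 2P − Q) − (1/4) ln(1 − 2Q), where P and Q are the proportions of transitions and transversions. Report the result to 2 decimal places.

Under the Kimura two-parameter model, d = −½ ln(1 − 2P − Q) − ¼ ln(1 − 2Q).
1 − 2P − Q = 0.8164, giving −½ ln(0.8164) = 0.101425.
1 − 2Q = 0.798, giving −¼ ln(0.798) = 0.056412.
d = 0.101425 + 0.056412 = 0.157837.
Under a molecular clock d = 2μt, so t = d/(2μ) = 0.157837 / (2 × 3.4 × 10^-8) = 2.32 million years.

2.32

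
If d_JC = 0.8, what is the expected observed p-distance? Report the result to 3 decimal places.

p = (3/4)(1 − e^(−4d/3)) = 0.75 × (1 − e^(-1.066667)) = 0.75 × (1 − 0.344154) = 0.491885.

0.492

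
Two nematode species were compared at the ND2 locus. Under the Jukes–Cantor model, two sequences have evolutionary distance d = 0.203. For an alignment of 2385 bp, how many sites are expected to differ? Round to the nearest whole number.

424

Invert JC69: p = (3/4)(1 − e^(−4d/3)) = 0.75 × (1 − e^(-0.270667)) = 0.75 × (1 − 0.762870) = 0.177848.
Expected differing sites = pL ≈ 0.177848 × 2385 = 424.16748 ≈ 424.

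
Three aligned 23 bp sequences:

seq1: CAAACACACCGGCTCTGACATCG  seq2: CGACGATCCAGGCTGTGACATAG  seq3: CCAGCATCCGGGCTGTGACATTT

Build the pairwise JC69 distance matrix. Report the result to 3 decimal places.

d(seq1,seq2) = 0.467, d(seq1,seq3) = 0.467, d(seq2,seq3) = 0.321

seq1–seq2: 8/23 sites differ → p ≈ 0.347826, d = −0.75 ln(1 − 0.463768) = 0.467391 ≈ 0.467.
seq1–seq3: 8/23 sites differ → p ≈ 0.347826, d = −0.75 ln(1 − 0.463768) = 0.467391 ≈ 0.467.
seq2–seq3: 6/23 sites differ → p ≈ 0.26087, d = −0.75 ln(1 − 0.347827) = 0.320584 ≈ 0.321.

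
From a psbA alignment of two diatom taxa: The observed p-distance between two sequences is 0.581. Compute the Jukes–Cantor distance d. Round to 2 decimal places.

1.12

d = −(3/4) ln(1 − 4p/3) = −0.75 ln(1 − 0.774667) = −0.75 ln(0.225333)
  = −0.75 × (-1.490176) = 1.117632 substitutions/site.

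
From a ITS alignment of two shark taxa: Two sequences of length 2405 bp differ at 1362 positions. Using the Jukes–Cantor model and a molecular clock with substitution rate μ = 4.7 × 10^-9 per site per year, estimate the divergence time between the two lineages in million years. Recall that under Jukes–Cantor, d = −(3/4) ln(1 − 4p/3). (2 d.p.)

p = 1362/2405 ≈ 0.56632.
d = −(3/4) ln(1 − 4p/3) = −0.75 ln(1 − 0.755093) = −0.75 ln(0.244907)
  = −0.75 × (-1.406877) = 1.055158 substitutions/site.
Under a molecular clock d = 2μt, so t = d/(2μ) = 1.055158 / (2 × 4.7 × 10^-9) = 112.25 million years.

112.25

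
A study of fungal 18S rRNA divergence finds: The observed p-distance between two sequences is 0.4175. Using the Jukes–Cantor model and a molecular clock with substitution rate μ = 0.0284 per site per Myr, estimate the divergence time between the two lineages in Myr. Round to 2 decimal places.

10.74

d = −(3/4) ln(1 − 4p/3) = −0.75 ln(1 − 0.556667) = −0.75 ln(0.443333)
  = −0.75 × (-0.813434) = 0.610076 substitutions/site.
Under a molecular clock d = 2μt, so t = d/(2μ) = 0.610076 / (2 × 0.0284) = 10.74 Myr.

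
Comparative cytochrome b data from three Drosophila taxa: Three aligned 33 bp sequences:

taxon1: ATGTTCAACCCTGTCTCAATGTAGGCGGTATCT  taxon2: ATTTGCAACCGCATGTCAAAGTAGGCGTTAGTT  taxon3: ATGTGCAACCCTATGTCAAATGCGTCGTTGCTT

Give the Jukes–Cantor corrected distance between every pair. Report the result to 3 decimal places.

d(taxon1,taxon2) = 0.388, d(taxon1,taxon3) = 0.497, d(taxon2,taxon3) = 0.339

taxon1–taxon2: 10/33 sites differ → p ≈ 0.30303, d = −0.75 ln(1 − 0.40404) = 0.388186 ≈ 0.388.
taxon1–taxon3: 12/33 sites differ → p ≈ 0.363636, d = −0.75 ln(1 − 0.484848) = 0.497470 ≈ 0.497.
taxon2–taxon3: 9/33 sites differ → p ≈ 0.272727, d = −0.75 ln(1 − 0.363636) = 0.338988 ≈ 0.339.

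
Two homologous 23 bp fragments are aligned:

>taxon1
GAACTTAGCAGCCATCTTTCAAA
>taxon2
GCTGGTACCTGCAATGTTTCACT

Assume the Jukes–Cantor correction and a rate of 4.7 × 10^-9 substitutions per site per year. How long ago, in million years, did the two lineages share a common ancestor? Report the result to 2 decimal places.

69.16

The sequences differ at 10 of 23 sites (2, 3, 4, 5, 8, 10, 13, 16, 22, 23), so p = 10/23 ≈ 0.434783.
d = −(3/4) ln(1 − 4p/3) = −0.75 ln(1 − 0.579711) = −0.75 ln(0.420289)
  = −0.75 × (-0.866813) = 0.650110 substitutions/site.
Under a molecular clock d = 2μt, so t = d/(2μ) = 0.650110 / (2 × 4.7 × 10^-9) = 69.16 million years.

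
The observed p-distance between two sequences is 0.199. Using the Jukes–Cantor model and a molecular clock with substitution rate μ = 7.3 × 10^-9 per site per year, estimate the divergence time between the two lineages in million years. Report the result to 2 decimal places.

d = −(3/4) ln(1 − 4p/3) = −0.75 ln(1 − 0.265333) = −0.75 ln(0.734667)
  = −0.75 × (-0.308338) = 0.231254 substitutions/site.
Under a molecular clock d = 2μt, so t = d/(2μ) = 0.231254 / (2 × 7.3 × 10^-9) = 15.84 million years.

15.84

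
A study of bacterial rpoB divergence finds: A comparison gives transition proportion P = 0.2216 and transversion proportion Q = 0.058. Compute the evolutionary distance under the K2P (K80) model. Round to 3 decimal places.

0.379

Under the Kimura two-parameter model, d = −½ ln(1 − 2P − Q) − ¼ ln(1 − 2Q).
1 − 2P − Q = 0.4988, giving −½ ln(0.4988) = 0.347775.
1 − 2Q = 0.884, giving −¼ ln(0.884) = 0.030825.
d = 0.347775 + 0.030825 = 0.378600.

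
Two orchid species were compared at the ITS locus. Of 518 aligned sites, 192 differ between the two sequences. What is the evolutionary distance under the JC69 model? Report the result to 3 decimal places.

p = 192/518 ≈ 0.370656.
d = −(3/4) ln(1 − 4p/3) = −0.75 ln(1 − 0.494208) = −0.75 ln(0.505792)
  = −0.75 × (-0.681630) = 0.511223 substitutions/site.

0.511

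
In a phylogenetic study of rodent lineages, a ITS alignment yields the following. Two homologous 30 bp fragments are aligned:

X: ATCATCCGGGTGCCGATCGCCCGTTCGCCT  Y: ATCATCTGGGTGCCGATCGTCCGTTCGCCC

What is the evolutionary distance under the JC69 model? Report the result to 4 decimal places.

The sequences differ at 3 of 30 sites (7, 20, 30), so p = 3/30 = 0.1.
d = −(3/4) ln(1 − 4p/3) = −0.75 ln(1 − 0.133333) = −0.75 ln(0.866667)
  = −0.75 × (-0.143100) = 0.107325 substitutions/site.

0.1073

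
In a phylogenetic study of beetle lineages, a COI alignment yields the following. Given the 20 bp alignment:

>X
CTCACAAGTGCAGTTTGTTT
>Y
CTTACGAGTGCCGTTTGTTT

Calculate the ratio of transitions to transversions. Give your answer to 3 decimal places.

Transitions are A↔G and C↔T; transversions are all other mismatches.
Transitions: 2. Transversions: 1.
R = 2/1 = 2.000.

2.000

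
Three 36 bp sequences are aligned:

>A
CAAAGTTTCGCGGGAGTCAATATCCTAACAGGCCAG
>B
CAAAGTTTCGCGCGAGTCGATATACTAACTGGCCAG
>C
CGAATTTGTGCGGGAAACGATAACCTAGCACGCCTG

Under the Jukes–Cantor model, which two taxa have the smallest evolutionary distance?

A–B: 4/36 differ, p = 0.111, d = 0.120.
A–C: 11/36 differ, p = 0.306, d = 0.392.
B–C: 13/36 differ, p = 0.361, d = 0.493.
The smallest distance is between A and B.

A and B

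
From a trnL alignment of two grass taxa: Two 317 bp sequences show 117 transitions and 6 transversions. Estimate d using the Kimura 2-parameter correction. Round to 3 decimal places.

0.717

P = 117/317 ≈ 0.369085 and Q = 6/317 ≈ 0.018927.
Under the Kimura two-parameter model, d = −½ ln(1 − 2P − Q) − ¼ ln(1 − 2Q).
1 − 2P − Q = 0.242903, giving −½ ln(0.242903) = 0.707547.
1 − 2Q = 0.962146, giving −¼ ln(0.962146) = 0.009647.
d = 0.707547 + 0.009647 = 0.717194.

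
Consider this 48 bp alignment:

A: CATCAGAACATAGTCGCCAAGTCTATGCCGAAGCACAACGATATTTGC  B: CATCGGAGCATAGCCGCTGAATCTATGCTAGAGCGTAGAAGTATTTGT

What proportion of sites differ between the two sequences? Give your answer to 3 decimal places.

The sequences differ at 16 of 48 positions.
p = 16/48 = 0.333333… ≈ 0.333 (to 3 d.p.).

0.333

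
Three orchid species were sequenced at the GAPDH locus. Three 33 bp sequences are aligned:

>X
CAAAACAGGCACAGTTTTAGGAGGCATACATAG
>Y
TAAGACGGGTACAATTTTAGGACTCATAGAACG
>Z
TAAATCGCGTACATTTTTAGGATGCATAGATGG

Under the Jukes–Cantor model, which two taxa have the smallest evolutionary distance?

X–Y: 10/33 differ, p = 0.303, d = 0.388.
X–Z: 9/33 differ, p = 0.273, d = 0.339.
Y–Z: 8/33 differ, p = 0.242, d = 0.293.
The smallest distance is between Y and Z.

Y and Z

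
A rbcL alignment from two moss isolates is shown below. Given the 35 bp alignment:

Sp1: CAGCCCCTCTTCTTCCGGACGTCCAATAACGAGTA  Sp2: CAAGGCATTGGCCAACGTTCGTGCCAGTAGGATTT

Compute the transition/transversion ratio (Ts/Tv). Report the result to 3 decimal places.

Transitions are A↔G and C↔T; transversions are all other mismatches.
Transitions: 3. Transversions: 16.
R = 3/16 = 0.1875 ≈ 0.188 (to 3 d.p.).

0.188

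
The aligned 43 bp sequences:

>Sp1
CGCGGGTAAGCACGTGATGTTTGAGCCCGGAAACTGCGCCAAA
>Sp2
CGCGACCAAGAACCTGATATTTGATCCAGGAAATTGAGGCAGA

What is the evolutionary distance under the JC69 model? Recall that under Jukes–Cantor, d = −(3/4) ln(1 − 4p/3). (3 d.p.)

The sequences differ at 12 of 43 sites, so p = 12/43 ≈ 0.27907.
d = −(3/4) ln(1 − 4p/3) = −0.75 ln(1 − 0.372093) = −0.75 ln(0.627907)
  = −0.75 × (-0.465363) = 0.349022 substitutions/site.

0.349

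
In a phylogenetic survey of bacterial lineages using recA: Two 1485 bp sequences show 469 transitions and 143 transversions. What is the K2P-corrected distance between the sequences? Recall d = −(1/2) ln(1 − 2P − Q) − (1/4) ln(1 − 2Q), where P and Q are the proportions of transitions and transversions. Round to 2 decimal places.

P = 469/1485 ≈ 0.315825 and Q = 143/1485 ≈ 0.096296.
Under the Kimura two-parameter model, d = −½ ln(1 − 2P − Q) − ¼ ln(1 − 2Q).
1 − 2P − Q = 0.272054, giving −½ ln(0.272054) = 0.650877.
1 − 2Q = 0.807408, giving −¼ ln(0.807408) = 0.053482.
d = 0.650877 + 0.053482 = 0.704359.

0.70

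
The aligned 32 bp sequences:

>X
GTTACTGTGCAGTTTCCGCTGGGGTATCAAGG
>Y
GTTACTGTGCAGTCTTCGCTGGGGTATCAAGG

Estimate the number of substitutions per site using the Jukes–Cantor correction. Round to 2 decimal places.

0.07

The sequences differ at 2 of 32 sites (14, 16), so p = 2/32 = 0.0625.
d = −(3/4) ln(1 − 4p/3) = −0.75 ln(1 − 0.083333) = −0.75 ln(0.916667)
  = −0.75 × (-0.087011) = 0.065258 substitutions/site.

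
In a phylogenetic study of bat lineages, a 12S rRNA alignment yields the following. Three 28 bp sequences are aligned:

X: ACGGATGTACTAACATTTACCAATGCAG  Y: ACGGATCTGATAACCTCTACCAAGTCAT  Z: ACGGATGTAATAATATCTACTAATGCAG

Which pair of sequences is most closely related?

X–Y: 8/28 differ, p = 0.286, d = 0.360.
X–Z: 4/28 differ, p = 0.143, d = 0.158.
Y–Z: 8/28 differ, p = 0.286, d = 0.360.
The smallest distance is between X and Z.

X and Z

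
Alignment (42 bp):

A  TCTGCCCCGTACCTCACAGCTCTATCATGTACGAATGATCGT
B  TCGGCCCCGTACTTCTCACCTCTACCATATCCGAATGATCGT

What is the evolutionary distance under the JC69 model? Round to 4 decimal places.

The sequences differ at 7 of 42 sites (3, 13, 16, 19, 25, 29, 31), so p = 7/42 ≈ 0.166667.
d = −(3/4) ln(1 − 4p/3) = −0.75 ln(1 − 0.222223) = −0.75 ln(0.777777)
  = −0.75 × (-0.251315) = 0.188486 substitutions/site.

0.1885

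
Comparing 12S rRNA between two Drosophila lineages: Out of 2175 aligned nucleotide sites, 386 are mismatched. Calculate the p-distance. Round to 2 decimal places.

p = 386/2175 = 0.177471… ≈ 0.18 (to 2 d.p.).

0.18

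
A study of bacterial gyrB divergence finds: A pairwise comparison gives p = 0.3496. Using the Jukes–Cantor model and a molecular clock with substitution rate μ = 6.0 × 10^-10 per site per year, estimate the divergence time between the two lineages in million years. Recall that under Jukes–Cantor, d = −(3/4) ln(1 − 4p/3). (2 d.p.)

d = −(3/4) ln(1 − 4p/3) = −0.75 ln(1 − 0.466133) = −0.75 ln(0.533867)
  = −0.75 × (-0.627609) = 0.470707 substitutions/site.
Under a molecular clock d = 2μt, so t = d/(2μ) = 0.470707 / (2 × 6.0 × 10^-10) = 392.26 million years.

392.26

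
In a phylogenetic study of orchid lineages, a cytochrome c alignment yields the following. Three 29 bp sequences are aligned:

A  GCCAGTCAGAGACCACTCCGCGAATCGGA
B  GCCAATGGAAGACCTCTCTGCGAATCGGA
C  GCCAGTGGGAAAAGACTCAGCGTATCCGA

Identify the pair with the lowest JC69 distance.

A and B

A–B: 6/29 differ, p = 0.207, d = 0.242.
A–C: 8/29 differ, p = 0.276, d = 0.344.
B–C: 9/29 differ, p = 0.310, d = 0.401.
The smallest distance is between A and B.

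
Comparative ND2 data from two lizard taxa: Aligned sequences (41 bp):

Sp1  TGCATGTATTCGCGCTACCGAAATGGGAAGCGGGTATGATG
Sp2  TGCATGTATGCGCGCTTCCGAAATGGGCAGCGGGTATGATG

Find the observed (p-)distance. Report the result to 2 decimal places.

0.07

The sequences differ at 3 of 41 positions (sites 10, 17, 28).
p = 3/41 = 0.073170… ≈ 0.07 (to 2 d.p.).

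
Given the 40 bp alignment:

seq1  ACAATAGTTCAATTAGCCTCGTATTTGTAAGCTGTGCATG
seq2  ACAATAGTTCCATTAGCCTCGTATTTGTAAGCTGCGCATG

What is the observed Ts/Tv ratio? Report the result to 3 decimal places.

1.000

Transitions are A↔G and C↔T; transversions are all other mismatches.
Transitions: 1. Transversions: 1.
R = 1/1 = 1.000.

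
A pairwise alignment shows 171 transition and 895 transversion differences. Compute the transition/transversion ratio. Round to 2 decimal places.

0.19

R = 171/895 = 0.191061… ≈ 0.19 (to 2 d.p.).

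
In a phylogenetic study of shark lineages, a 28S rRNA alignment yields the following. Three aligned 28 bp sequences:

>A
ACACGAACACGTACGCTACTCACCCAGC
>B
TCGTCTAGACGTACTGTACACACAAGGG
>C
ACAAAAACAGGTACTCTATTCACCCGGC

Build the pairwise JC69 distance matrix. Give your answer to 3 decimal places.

d(A,B) = 0.724, d(A,C) = 0.252, d(B,C) = 0.724

A–B: 13/28 sites differ → p ≈ 0.464286, d = −0.75 ln(1 − 0.619048) = 0.723811 ≈ 0.724.
A–C: 6/28 sites differ → p ≈ 0.214286, d = −0.75 ln(1 − 0.285715) = 0.252355 ≈ 0.252.
B–C: 13/28 sites differ → p ≈ 0.464286, d = −0.75 ln(1 − 0.619048) = 0.723811 ≈ 0.724.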